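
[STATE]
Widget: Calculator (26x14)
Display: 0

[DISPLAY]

                         0
┌───┬───┬───┬───┐         
│ 7 │ 8 │ 9 │ ÷ │         
├───┼───┼───┼───┤         
│ 4 │ 5 │ 6 │ × │         
├───┼───┼───┼───┤         
│ 1 │ 2 │ 3 │ - │         
├───┼───┼───┼───┤         
│ 0 │ . │ = │ + │         
├───┼───┼───┼───┤         
│ C │ MC│ MR│ M+│         
└───┴───┴───┴───┘         
                          
                          


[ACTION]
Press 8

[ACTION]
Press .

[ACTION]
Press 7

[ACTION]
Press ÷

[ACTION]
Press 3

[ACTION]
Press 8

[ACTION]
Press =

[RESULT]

              0.2289473684
┌───┬───┬───┬───┐         
│ 7 │ 8 │ 9 │ ÷ │         
├───┼───┼───┼───┤         
│ 4 │ 5 │ 6 │ × │         
├───┼───┼───┼───┤         
│ 1 │ 2 │ 3 │ - │         
├───┼───┼───┼───┤         
│ 0 │ . │ = │ + │         
├───┼───┼───┼───┤         
│ C │ MC│ MR│ M+│         
└───┴───┴───┴───┘         
                          
                          


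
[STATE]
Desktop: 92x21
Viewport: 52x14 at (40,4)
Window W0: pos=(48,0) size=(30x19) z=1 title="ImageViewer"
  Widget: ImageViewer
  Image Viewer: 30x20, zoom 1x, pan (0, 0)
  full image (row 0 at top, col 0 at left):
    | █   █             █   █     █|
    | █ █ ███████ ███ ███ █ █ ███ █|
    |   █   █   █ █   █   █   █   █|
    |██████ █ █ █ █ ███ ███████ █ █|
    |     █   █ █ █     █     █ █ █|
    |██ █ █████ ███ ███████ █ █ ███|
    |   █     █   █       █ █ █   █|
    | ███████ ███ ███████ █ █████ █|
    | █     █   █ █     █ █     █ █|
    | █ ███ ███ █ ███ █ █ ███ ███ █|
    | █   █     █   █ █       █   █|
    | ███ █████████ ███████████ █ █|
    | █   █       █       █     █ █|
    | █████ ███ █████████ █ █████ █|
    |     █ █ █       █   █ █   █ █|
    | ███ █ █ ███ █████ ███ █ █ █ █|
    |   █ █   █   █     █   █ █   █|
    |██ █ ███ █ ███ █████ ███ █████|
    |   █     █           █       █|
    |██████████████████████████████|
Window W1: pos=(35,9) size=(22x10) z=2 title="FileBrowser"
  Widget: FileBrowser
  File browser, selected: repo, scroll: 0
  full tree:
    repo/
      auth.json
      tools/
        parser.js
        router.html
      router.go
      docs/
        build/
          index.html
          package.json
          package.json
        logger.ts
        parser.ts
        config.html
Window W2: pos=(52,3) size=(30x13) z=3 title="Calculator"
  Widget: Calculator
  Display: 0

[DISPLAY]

        ┃ █ ┃ Calculator                 ┃          
        ┃   ┠────────────────────────────┨          
        ┃███┃                           0┃          
        ┃   ┃┌───┬───┬───┬───┐           ┃          
        ┃██ ┃│ 7 │ 8 │ 9 │ ÷ │           ┃          
━━━━━━━━━━━━┃├───┼───┼───┼───┤           ┃          
eBrowser    ┃│ 4 │ 5 │ 6 │ × │           ┃          
────────────┃├───┼───┼───┼───┤           ┃          
] repo/     ┃│ 1 │ 2 │ 3 │ - │           ┃          
auth.json   ┃├───┼───┼───┼───┤           ┃          
[+] tools/  ┃│ 0 │ . │ = │ + │           ┃          
router.go   ┗━━━━━━━━━━━━━━━━━━━━━━━━━━━━┛          
[+] docs/       ┃██ █████████ █ █████┃              
                ┃ █       █   █ █   █┃              


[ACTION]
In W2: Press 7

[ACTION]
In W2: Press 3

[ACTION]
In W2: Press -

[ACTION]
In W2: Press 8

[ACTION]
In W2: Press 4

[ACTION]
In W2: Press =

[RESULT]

        ┃ █ ┃ Calculator                 ┃          
        ┃   ┠────────────────────────────┨          
        ┃███┃                         -11┃          
        ┃   ┃┌───┬───┬───┬───┐           ┃          
        ┃██ ┃│ 7 │ 8 │ 9 │ ÷ │           ┃          
━━━━━━━━━━━━┃├───┼───┼───┼───┤           ┃          
eBrowser    ┃│ 4 │ 5 │ 6 │ × │           ┃          
────────────┃├───┼───┼───┼───┤           ┃          
] repo/     ┃│ 1 │ 2 │ 3 │ - │           ┃          
auth.json   ┃├───┼───┼───┼───┤           ┃          
[+] tools/  ┃│ 0 │ . │ = │ + │           ┃          
router.go   ┗━━━━━━━━━━━━━━━━━━━━━━━━━━━━┛          
[+] docs/       ┃██ █████████ █ █████┃              
                ┃ █       █   █ █   █┃              


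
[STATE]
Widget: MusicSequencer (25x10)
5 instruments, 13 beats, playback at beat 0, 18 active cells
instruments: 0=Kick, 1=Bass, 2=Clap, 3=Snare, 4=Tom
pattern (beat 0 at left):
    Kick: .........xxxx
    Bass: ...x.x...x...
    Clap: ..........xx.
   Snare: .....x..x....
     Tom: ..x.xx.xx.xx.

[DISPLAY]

      ▼123456789012      
  Kick·········████      
  Bass···█·█···█···      
  Clap··········██·      
 Snare·····█··█····      
   Tom··█·██·██·██·      
                         
                         
                         
                         


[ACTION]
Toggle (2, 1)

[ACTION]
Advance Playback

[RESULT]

      0▼23456789012      
  Kick·········████      
  Bass···█·█···█···      
  Clap·█········██·      
 Snare·····█··█····      
   Tom··█·██·██·██·      
                         
                         
                         
                         


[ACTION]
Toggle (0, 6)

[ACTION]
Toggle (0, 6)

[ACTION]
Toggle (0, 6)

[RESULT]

      0▼23456789012      
  Kick······█··████      
  Bass···█·█···█···      
  Clap·█········██·      
 Snare·····█··█····      
   Tom··█·██·██·██·      
                         
                         
                         
                         


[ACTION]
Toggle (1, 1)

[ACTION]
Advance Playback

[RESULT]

      01▼3456789012      
  Kick······█··████      
  Bass·█·█·█···█···      
  Clap·█········██·      
 Snare·····█··█····      
   Tom··█·██·██·██·      
                         
                         
                         
                         


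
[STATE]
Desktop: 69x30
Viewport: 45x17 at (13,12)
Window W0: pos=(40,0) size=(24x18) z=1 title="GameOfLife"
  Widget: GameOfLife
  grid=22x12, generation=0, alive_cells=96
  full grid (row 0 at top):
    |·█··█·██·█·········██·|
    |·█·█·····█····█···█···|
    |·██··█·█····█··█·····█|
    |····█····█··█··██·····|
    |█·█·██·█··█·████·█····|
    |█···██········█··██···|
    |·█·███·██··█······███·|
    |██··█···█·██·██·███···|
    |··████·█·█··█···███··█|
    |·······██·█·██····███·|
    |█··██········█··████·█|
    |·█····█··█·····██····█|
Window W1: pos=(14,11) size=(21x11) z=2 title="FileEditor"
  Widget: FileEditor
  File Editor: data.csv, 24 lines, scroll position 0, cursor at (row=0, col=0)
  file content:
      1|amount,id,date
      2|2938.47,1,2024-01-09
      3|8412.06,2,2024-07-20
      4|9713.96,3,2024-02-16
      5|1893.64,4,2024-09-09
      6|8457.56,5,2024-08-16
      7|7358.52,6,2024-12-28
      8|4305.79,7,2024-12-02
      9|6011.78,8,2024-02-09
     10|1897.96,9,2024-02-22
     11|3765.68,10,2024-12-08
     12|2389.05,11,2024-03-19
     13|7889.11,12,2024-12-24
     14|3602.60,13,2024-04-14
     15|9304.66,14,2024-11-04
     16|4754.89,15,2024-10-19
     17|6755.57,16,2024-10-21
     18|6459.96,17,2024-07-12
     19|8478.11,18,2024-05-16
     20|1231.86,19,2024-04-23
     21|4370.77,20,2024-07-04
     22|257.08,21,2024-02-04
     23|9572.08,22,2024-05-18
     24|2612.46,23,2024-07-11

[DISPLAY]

 ┃ FileEditor        ┃     ┃··████·█·█··█···█
 ┠───────────────────┨     ┃·······██·█·██···
 ┃█mount,id,date    ▲┃     ┃█··██········█··█
 ┃2938.47,1,2024-01-█┃     ┃·█····█··█·····██
 ┃8412.06,2,2024-07-░┃     ┃                 
 ┃9713.96,3,2024-02-░┃     ┗━━━━━━━━━━━━━━━━━
 ┃1893.64,4,2024-09-░┃                       
 ┃8457.56,5,2024-08-░┃                       
 ┃7358.52,6,2024-12-▼┃                       
 ┗━━━━━━━━━━━━━━━━━━━┛                       
                                             
                                             
                                             
                                             
                                             
                                             
                                             


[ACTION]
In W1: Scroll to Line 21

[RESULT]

 ┃ FileEditor        ┃     ┃··████·█·█··█···█
 ┠───────────────────┨     ┃·······██·█·██···
 ┃6459.96,17,2024-07▲┃     ┃█··██········█··█
 ┃8478.11,18,2024-05░┃     ┃·█····█··█·····██
 ┃1231.86,19,2024-04░┃     ┃                 
 ┃4370.77,20,2024-07░┃     ┗━━━━━━━━━━━━━━━━━
 ┃257.08,21,2024-02-░┃                       
 ┃9572.08,22,2024-05█┃                       
 ┃2612.46,23,2024-07▼┃                       
 ┗━━━━━━━━━━━━━━━━━━━┛                       
                                             
                                             
                                             
                                             
                                             
                                             
                                             


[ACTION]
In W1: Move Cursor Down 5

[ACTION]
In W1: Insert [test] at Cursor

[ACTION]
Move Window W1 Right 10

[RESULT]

           ┃ FileEditor        ┃██·█·█··█···█
           ┠───────────────────┨···██·█·██···
           ┃6459.96,17,2024-07▲┃█········█··█
           ┃8478.11,18,2024-05░┃··█··█·····██
           ┃1231.86,19,2024-04░┃             
           ┃4370.77,20,2024-07░┃━━━━━━━━━━━━━
           ┃257.08,21,2024-02-░┃             
           ┃9572.08,22,2024-05█┃             
           ┃2612.46,23,2024-07▼┃             
           ┗━━━━━━━━━━━━━━━━━━━┛             
                                             
                                             
                                             
                                             
                                             
                                             
                                             


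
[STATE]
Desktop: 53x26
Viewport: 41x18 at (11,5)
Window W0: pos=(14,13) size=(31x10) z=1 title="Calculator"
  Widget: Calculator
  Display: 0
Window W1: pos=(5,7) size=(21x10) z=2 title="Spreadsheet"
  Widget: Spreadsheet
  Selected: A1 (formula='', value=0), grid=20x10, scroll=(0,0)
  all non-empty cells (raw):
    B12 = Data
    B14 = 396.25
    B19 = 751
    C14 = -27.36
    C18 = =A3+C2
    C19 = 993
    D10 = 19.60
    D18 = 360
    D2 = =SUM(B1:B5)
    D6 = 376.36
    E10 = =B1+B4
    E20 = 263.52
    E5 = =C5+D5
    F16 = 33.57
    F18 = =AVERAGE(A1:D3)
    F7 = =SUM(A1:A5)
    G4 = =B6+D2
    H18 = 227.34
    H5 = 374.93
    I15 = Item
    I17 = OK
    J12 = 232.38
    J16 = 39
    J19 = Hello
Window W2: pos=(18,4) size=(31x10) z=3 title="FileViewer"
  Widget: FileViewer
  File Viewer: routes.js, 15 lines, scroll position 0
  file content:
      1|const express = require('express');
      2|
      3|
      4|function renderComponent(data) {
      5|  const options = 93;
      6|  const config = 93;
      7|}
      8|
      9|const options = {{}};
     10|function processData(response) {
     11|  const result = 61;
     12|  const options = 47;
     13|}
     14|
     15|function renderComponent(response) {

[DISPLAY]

       ┃ FileViewer                  ┃   
       ┠─────────────────────────────┨   
━━━━━━━┃const express = require('exp▲┃   
adsheet┃                            █┃   
───────┃                            ░┃   
       ┃function renderComponent(dat░┃   
  A    ┃  const options = 93;       ░┃   
-------┃  const config = 93;        ▼┃   
    [0]┗━━━━━━━━━━━━━━━━━━━━━━━━━━━━━┛   
      0       ┃                  ┃       
      0       ┃──────────────────┨       
━━━━━━━━━━━━━━┛                 0┃       
   ┃┌───┬───┬───┬───┐            ┃       
   ┃│ 7 │ 8 │ 9 │ ÷ │            ┃       
   ┃├───┼───┼───┼───┤            ┃       
   ┃│ 4 │ 5 │ 6 │ × │            ┃       
   ┃└───┴───┴───┴───┘            ┃       
   ┗━━━━━━━━━━━━━━━━━━━━━━━━━━━━━┛       


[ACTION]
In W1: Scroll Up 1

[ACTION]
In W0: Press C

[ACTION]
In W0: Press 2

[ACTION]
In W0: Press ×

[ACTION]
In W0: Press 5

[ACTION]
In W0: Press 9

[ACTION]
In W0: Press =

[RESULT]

       ┃ FileViewer                  ┃   
       ┠─────────────────────────────┨   
━━━━━━━┃const express = require('exp▲┃   
adsheet┃                            █┃   
───────┃                            ░┃   
       ┃function renderComponent(dat░┃   
  A    ┃  const options = 93;       ░┃   
-------┃  const config = 93;        ▼┃   
    [0]┗━━━━━━━━━━━━━━━━━━━━━━━━━━━━━┛   
      0       ┃                  ┃       
      0       ┃──────────────────┨       
━━━━━━━━━━━━━━┛               118┃       
   ┃┌───┬───┬───┬───┐            ┃       
   ┃│ 7 │ 8 │ 9 │ ÷ │            ┃       
   ┃├───┼───┼───┼───┤            ┃       
   ┃│ 4 │ 5 │ 6 │ × │            ┃       
   ┃└───┴───┴───┴───┘            ┃       
   ┗━━━━━━━━━━━━━━━━━━━━━━━━━━━━━┛       


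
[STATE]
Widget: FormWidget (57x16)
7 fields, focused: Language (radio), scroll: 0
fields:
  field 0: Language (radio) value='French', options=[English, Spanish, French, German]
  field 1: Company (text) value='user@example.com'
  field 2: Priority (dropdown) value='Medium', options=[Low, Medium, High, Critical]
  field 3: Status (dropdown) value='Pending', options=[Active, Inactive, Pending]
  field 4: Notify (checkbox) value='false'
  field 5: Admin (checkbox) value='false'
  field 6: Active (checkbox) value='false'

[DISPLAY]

> Language:   ( ) English  ( ) Spanish  (●) French  ( ) G
  Company:    [user@example.com                         ]
  Priority:   [Medium                                  ▼]
  Status:     [Pending                                 ▼]
  Notify:     [ ]                                        
  Admin:      [ ]                                        
  Active:     [ ]                                        
                                                         
                                                         
                                                         
                                                         
                                                         
                                                         
                                                         
                                                         
                                                         


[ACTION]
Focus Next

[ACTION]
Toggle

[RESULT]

  Language:   ( ) English  ( ) Spanish  (●) French  ( ) G
> Company:    [user@example.com                         ]
  Priority:   [Medium                                  ▼]
  Status:     [Pending                                 ▼]
  Notify:     [ ]                                        
  Admin:      [ ]                                        
  Active:     [ ]                                        
                                                         
                                                         
                                                         
                                                         
                                                         
                                                         
                                                         
                                                         
                                                         


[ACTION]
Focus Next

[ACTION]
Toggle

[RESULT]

  Language:   ( ) English  ( ) Spanish  (●) French  ( ) G
  Company:    [user@example.com                         ]
> Priority:   [Medium                                  ▼]
  Status:     [Pending                                 ▼]
  Notify:     [ ]                                        
  Admin:      [ ]                                        
  Active:     [ ]                                        
                                                         
                                                         
                                                         
                                                         
                                                         
                                                         
                                                         
                                                         
                                                         


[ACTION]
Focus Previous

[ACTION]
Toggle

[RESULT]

  Language:   ( ) English  ( ) Spanish  (●) French  ( ) G
> Company:    [user@example.com                         ]
  Priority:   [Medium                                  ▼]
  Status:     [Pending                                 ▼]
  Notify:     [ ]                                        
  Admin:      [ ]                                        
  Active:     [ ]                                        
                                                         
                                                         
                                                         
                                                         
                                                         
                                                         
                                                         
                                                         
                                                         


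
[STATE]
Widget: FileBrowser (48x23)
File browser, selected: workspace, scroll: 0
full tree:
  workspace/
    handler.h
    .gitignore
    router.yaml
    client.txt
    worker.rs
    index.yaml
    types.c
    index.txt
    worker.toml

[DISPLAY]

> [-] workspace/                                
    handler.h                                   
    .gitignore                                  
    router.yaml                                 
    client.txt                                  
    worker.rs                                   
    index.yaml                                  
    types.c                                     
    index.txt                                   
    worker.toml                                 
                                                
                                                
                                                
                                                
                                                
                                                
                                                
                                                
                                                
                                                
                                                
                                                
                                                


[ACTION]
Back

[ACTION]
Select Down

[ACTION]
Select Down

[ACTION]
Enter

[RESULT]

  [-] workspace/                                
    handler.h                                   
  > .gitignore                                  
    router.yaml                                 
    client.txt                                  
    worker.rs                                   
    index.yaml                                  
    types.c                                     
    index.txt                                   
    worker.toml                                 
                                                
                                                
                                                
                                                
                                                
                                                
                                                
                                                
                                                
                                                
                                                
                                                
                                                


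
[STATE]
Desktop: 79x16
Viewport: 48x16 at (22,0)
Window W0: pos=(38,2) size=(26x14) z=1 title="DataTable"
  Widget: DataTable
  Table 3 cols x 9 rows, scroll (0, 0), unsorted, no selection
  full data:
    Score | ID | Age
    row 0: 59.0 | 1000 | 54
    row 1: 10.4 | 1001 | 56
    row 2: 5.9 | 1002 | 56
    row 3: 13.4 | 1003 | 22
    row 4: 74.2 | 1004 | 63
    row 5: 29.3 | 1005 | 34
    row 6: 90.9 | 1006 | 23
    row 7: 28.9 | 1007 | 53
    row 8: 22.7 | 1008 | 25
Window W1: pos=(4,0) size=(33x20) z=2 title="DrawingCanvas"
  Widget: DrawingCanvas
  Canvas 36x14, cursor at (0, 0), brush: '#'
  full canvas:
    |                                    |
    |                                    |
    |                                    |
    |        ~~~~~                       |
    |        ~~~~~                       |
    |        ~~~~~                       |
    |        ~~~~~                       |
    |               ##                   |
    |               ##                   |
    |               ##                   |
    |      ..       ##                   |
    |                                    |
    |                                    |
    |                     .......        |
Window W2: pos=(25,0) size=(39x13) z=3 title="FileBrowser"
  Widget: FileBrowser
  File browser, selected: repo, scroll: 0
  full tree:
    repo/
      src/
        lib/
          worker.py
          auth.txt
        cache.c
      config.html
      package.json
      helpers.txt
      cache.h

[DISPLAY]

━━━┏━━━━━━━━━━━━━━━━━━━━━━━━━━━━━━━━━━━━━┓      
   ┃ FileBrowser                         ┃      
───┠─────────────────────────────────────┨      
   ┃> [-] repo/                          ┃      
   ┃    [+] src/                         ┃      
   ┃    config.html                      ┃      
   ┃    package.json                     ┃      
   ┃    helpers.txt                      ┃      
   ┃    cache.h                          ┃      
   ┃                                     ┃      
   ┃                                     ┃      
   ┃                                     ┃      
   ┗━━━━━━━━━━━━━━━━━━━━━━━━━━━━━━━━━━━━━┛      
              ┃ ┃90.9 │1006│23           ┃      
              ┃ ┃28.9 │1007│53           ┃      
              ┃ ┗━━━━━━━━━━━━━━━━━━━━━━━━┛      


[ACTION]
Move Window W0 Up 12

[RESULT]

━━━┏━━━━━━━━━━━━━━━━━━━━━━━━━━━━━━━━━━━━━┓      
   ┃ FileBrowser                         ┃      
───┠─────────────────────────────────────┨      
   ┃> [-] repo/                          ┃      
   ┃    [+] src/                         ┃      
   ┃    config.html                      ┃      
   ┃    package.json                     ┃      
   ┃    helpers.txt                      ┃      
   ┃    cache.h                          ┃      
   ┃                                     ┃      
   ┃                                     ┃      
   ┃                                     ┃      
   ┗━━━━━━━━━━━━━━━━━━━━━━━━━━━━━━━━━━━━━┛      
              ┃ ┗━━━━━━━━━━━━━━━━━━━━━━━━┛      
              ┃                                 
              ┃                                 


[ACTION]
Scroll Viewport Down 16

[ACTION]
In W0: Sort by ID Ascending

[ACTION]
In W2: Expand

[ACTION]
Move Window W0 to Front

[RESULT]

━━━┏━━━━━━━━━━━━┏━━━━━━━━━━━━━━━━━━━━━━━━┓      
   ┃ FileBrowser┃ DataTable              ┃      
───┠────────────┠────────────────────────┨      
   ┃> [-] repo/ ┃Score│ID ▲│Age          ┃      
   ┃    [+] src/┃─────┼────┼───          ┃      
   ┃    config.h┃59.0 │1000│54           ┃      
   ┃    package.┃10.4 │1001│56           ┃      
   ┃    helpers.┃5.9  │1002│56           ┃      
   ┃    cache.h ┃13.4 │1003│22           ┃      
   ┃            ┃74.2 │1004│63           ┃      
   ┃            ┃29.3 │1005│34           ┃      
   ┃            ┃90.9 │1006│23           ┃      
   ┗━━━━━━━━━━━━┃28.9 │1007│53           ┃      
              ┃ ┗━━━━━━━━━━━━━━━━━━━━━━━━┛      
              ┃                                 
              ┃                                 


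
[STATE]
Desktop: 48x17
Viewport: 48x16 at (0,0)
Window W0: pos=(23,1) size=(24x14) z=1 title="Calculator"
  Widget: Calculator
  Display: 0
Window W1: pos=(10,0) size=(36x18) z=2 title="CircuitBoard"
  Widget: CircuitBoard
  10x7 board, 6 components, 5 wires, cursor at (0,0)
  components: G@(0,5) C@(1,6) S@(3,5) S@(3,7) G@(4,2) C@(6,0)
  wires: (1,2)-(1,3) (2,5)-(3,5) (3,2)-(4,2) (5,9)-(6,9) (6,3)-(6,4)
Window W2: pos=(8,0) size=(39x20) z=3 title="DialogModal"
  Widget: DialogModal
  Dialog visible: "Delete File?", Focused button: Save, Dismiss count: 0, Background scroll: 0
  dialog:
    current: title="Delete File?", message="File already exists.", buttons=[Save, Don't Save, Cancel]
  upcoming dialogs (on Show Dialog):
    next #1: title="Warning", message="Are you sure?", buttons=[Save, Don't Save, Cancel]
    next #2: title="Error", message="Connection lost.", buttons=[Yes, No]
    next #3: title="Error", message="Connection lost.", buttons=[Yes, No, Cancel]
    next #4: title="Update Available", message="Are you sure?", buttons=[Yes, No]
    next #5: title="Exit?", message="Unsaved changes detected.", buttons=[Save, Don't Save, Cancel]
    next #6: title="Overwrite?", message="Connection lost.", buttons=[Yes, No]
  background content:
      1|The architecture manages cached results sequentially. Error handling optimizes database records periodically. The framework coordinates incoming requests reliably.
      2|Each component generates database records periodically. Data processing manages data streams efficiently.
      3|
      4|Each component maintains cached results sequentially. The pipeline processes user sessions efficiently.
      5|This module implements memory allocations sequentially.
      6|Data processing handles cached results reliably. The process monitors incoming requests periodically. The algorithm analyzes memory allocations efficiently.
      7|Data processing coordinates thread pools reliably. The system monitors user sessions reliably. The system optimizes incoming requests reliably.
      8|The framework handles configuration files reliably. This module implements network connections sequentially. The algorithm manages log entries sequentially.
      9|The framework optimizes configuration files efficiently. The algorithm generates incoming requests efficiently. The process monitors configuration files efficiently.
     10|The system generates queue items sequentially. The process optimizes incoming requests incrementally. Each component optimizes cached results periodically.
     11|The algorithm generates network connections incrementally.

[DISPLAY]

        ┏━━━━━━━━━━━━━━━━━━━━━━━━━━━━━━━━━━━━━┓ 
        ┃ DialogModal                         ┃ 
        ┠─────────────────────────────────────┨ 
        ┃The architecture manages cached resul┃ 
        ┃Each component generates database rec┃ 
        ┃                                     ┃ 
        ┃Each component maintains cached resul┃ 
        ┃This module implements memory allocat┃ 
        ┃Da┌──────────────────────────────┐ult┃ 
        ┃Da│         Delete File?         │ po┃ 
        ┃Th│     File already exists.     │n f┃ 
        ┃Th│ [Save]  Don't Save   Cancel  │ion┃ 
        ┃Th└──────────────────────────────┘equ┃ 
        ┃The algorithm generates network conne┃ 
        ┃                                     ┃ 
        ┃                                     ┃ 


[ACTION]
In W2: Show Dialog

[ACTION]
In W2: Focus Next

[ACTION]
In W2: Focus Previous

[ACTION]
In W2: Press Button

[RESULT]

        ┏━━━━━━━━━━━━━━━━━━━━━━━━━━━━━━━━━━━━━┓ 
        ┃ DialogModal                         ┃ 
        ┠─────────────────────────────────────┨ 
        ┃The architecture manages cached resul┃ 
        ┃Each component generates database rec┃ 
        ┃                                     ┃ 
        ┃Each component maintains cached resul┃ 
        ┃This module implements memory allocat┃ 
        ┃Data processing handles cached result┃ 
        ┃Data processing coordinates thread po┃ 
        ┃The framework handles configuration f┃ 
        ┃The framework optimizes configuration┃ 
        ┃The system generates queue items sequ┃ 
        ┃The algorithm generates network conne┃ 
        ┃                                     ┃ 
        ┃                                     ┃ 


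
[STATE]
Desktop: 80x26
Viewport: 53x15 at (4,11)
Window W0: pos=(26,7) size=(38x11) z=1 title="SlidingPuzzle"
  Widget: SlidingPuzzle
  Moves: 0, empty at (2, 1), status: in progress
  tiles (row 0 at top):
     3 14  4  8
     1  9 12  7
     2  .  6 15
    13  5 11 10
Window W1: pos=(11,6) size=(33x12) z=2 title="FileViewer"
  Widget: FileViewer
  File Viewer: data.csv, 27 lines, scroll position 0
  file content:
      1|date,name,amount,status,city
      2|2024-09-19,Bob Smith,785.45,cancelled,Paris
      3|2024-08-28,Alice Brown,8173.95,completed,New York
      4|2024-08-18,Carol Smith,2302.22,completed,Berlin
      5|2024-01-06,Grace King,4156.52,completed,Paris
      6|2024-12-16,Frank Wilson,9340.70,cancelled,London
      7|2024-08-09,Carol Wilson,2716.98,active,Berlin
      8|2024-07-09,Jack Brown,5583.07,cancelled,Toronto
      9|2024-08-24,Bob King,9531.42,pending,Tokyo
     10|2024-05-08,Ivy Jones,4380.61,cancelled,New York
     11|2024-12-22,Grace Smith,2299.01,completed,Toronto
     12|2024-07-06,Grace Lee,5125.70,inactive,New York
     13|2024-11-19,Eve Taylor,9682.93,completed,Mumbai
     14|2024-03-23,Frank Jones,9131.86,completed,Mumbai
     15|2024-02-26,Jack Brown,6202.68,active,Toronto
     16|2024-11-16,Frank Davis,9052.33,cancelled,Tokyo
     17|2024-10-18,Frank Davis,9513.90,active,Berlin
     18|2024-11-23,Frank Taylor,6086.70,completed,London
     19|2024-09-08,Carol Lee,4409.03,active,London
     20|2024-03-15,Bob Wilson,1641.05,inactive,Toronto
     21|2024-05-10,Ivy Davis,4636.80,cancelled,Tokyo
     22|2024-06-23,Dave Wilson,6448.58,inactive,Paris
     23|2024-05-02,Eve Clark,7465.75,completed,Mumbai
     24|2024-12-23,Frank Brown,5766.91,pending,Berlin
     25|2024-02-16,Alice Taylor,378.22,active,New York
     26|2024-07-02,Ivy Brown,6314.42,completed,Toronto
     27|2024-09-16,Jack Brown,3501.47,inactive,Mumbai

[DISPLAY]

       ┃2024-08-28,Alice Brown,8173.95░┃ 8 │         
       ┃2024-08-18,Carol Smith,2302.22░┃───┤         
       ┃2024-01-06,Grace King,4156.52,░┃ 7 │         
       ┃2024-12-16,Frank Wilson,9340.7░┃───┤         
       ┃2024-08-09,Carol Wilson,2716.9░┃15 │         
       ┃2024-07-09,Jack Brown,5583.07,▼┃───┤         
       ┗━━━━━━━━━━━━━━━━━━━━━━━━━━━━━━━┛━━━━━━━━━━━━━
                                                     
                                                     
                                                     
                                                     
                                                     
                                                     
                                                     
                                                     


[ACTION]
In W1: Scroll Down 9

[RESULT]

       ┃2024-07-06,Grace Lee,5125.70,i░┃ 8 │         
       ┃2024-11-19,Eve Taylor,9682.93,█┃───┤         
       ┃2024-03-23,Frank Jones,9131.86░┃ 7 │         
       ┃2024-02-26,Jack Brown,6202.68,░┃───┤         
       ┃2024-11-16,Frank Davis,9052.33░┃15 │         
       ┃2024-10-18,Frank Davis,9513.90▼┃───┤         
       ┗━━━━━━━━━━━━━━━━━━━━━━━━━━━━━━━┛━━━━━━━━━━━━━
                                                     
                                                     
                                                     
                                                     
                                                     
                                                     
                                                     
                                                     


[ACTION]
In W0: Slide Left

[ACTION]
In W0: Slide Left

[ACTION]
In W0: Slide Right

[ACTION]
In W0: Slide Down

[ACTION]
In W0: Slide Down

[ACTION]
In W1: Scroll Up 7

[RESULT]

       ┃2024-01-06,Grace King,4156.52,░┃ 8 │         
       ┃2024-12-16,Frank Wilson,9340.7░┃───┤         
       ┃2024-08-09,Carol Wilson,2716.9░┃ 7 │         
       ┃2024-07-09,Jack Brown,5583.07,░┃───┤         
       ┃2024-08-24,Bob King,9531.42,pe░┃15 │         
       ┃2024-05-08,Ivy Jones,4380.61,c▼┃───┤         
       ┗━━━━━━━━━━━━━━━━━━━━━━━━━━━━━━━┛━━━━━━━━━━━━━
                                                     
                                                     
                                                     
                                                     
                                                     
                                                     
                                                     
                                                     


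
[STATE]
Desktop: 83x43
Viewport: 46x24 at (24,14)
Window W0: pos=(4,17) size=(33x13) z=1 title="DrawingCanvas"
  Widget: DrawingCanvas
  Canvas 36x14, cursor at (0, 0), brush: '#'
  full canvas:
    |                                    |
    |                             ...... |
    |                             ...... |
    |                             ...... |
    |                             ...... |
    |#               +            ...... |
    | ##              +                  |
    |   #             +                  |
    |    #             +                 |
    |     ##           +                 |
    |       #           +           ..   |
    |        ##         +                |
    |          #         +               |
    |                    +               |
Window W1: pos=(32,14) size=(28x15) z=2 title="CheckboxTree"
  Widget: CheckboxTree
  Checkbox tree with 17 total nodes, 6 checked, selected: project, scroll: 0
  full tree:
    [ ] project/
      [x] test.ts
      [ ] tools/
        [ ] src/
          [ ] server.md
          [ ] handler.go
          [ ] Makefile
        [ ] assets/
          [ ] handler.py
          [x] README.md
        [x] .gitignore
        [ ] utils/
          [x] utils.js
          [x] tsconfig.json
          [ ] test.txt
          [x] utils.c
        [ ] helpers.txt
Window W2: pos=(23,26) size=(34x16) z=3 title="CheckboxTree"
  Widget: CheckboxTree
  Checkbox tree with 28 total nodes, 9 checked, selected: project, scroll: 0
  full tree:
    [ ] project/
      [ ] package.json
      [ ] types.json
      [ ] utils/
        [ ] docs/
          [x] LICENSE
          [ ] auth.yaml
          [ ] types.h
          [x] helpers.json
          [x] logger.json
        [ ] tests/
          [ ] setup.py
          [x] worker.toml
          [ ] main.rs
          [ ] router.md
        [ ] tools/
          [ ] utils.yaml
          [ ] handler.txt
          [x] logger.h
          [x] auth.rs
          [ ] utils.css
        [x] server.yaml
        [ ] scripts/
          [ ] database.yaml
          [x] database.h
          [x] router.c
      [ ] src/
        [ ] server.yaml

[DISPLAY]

        ┏━━━━━━━━━━━━━━━━━━━━━━━━━━┓          
        ┃ CheckboxTree             ┃          
        ┠──────────────────────────┨          
━━━━━━━━┃>[-] project/             ┃          
        ┃   [x] test.ts            ┃          
────────┃   [-] tools/             ┃          
        ┃     [ ] src/             ┃          
        ┃       [ ] server.md      ┃          
        ┃       [ ] handler.go     ┃          
        ┃       [ ] Makefile       ┃          
        ┃     [-] assets/          ┃          
        ┃       [ ] handler.py     ┃          
━━━━━━━━━━━━━━━━━━━━━━━━━━━━━━━━┓  ┃          
 CheckboxTree                   ┃  ┃          
────────────────────────────────┨━━┛          
>[-] project/                   ┃             
   [ ] package.json             ┃             
   [ ] types.json               ┃             
   [-] utils/                   ┃             
     [-] docs/                  ┃             
       [x] LICENSE              ┃             
       [ ] auth.yaml            ┃             
       [ ] types.h              ┃             
       [x] helpers.json         ┃             


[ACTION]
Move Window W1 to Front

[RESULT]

        ┏━━━━━━━━━━━━━━━━━━━━━━━━━━┓          
        ┃ CheckboxTree             ┃          
        ┠──────────────────────────┨          
━━━━━━━━┃>[-] project/             ┃          
        ┃   [x] test.ts            ┃          
────────┃   [-] tools/             ┃          
        ┃     [ ] src/             ┃          
        ┃       [ ] server.md      ┃          
        ┃       [ ] handler.go     ┃          
        ┃       [ ] Makefile       ┃          
        ┃     [-] assets/          ┃          
        ┃       [ ] handler.py     ┃          
━━━━━━━━┃       [x] README.md      ┃          
 Checkbo┃     [x] .gitignore       ┃          
────────┗━━━━━━━━━━━━━━━━━━━━━━━━━━┛          
>[-] project/                   ┃             
   [ ] package.json             ┃             
   [ ] types.json               ┃             
   [-] utils/                   ┃             
     [-] docs/                  ┃             
       [x] LICENSE              ┃             
       [ ] auth.yaml            ┃             
       [ ] types.h              ┃             
       [x] helpers.json         ┃             


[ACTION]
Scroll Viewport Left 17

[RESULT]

                         ┏━━━━━━━━━━━━━━━━━━━━
                         ┃ CheckboxTree       
                         ┠────────────────────
━━━━━━━━━━━━━━━━━━━━━━━━━┃>[-] project/       
rawingCanvas             ┃   [x] test.ts      
─────────────────────────┃   [-] tools/       
                         ┃     [ ] src/       
                         ┃       [ ] server.md
                         ┃       [ ] handler.g
                         ┃       [ ] Makefile 
                         ┃     [-] assets/    
              +          ┃       [ ] handler.p
#              +┏━━━━━━━━┃       [x] README.md
 #             +┃ Checkbo┃     [x] .gitignore 
  #             ┠────────┗━━━━━━━━━━━━━━━━━━━━
━━━━━━━━━━━━━━━━┃>[-] project/                
                ┃   [ ] package.json          
                ┃   [ ] types.json            
                ┃   [-] utils/                
                ┃     [-] docs/               
                ┃       [x] LICENSE           
                ┃       [ ] auth.yaml         
                ┃       [ ] types.h           
                ┃       [x] helpers.json      
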